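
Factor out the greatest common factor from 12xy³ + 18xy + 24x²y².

12xy³ + 18xy + 24x²y²
= 6(2xy³ + 3xy + 4x²y²)    [factor out 6]
= 6xy(2y² + 3 + 4xy)    [factor out xy]

6xy(2y² + 3 + 4xy)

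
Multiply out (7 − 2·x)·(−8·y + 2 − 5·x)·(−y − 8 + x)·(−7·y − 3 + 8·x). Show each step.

(7 − 2·x)·(−8·y + 2 − 5·x)·(−y − 8 + x)·(−7·y − 3 + 8·x)
= (−56·y + 14 − 35·x + 16·x·y − 4·x + 10·x²)·(−y − 8 + x)·(−7·y − 3 + 8·x)    [distributive law]
= (−56·y + 14 − 39·x + 16·x·y + 10·x²)·(−y − 8 + x)·(−7·y − 3 + 8·x)    [combine like terms]
= (56·y² + 448·y − 56·x·y − 14·y − 112 + 14·x + 39·x·y + 312·x − 39·x² − 16·x·y² − 128·x·y + 16·x²·y − 10·x²·y − 80·x² + 10·x³)·(−7·y − 3 + 8·x)    [distributive law]
= (56·y² + 434·y − 145·x·y − 112 + 326·x − 119·x² − 16·x·y² + 6·x²·y + 10·x³)·(−7·y − 3 + 8·x)    [combine like terms]
= −392·y³ − 168·y² + 448·x·y² − 3038·y² − 1302·y + 3472·x·y + 1015·x·y² + 435·x·y − 1160·x²·y + 784·y + 336 − 896·x − 2282·x·y − 978·x + 2608·x² + 833·x²·y + 357·x² − 952·x³ + 112·x·y³ + 48·x·y² − 128·x²·y² − 42·x²·y² − 18·x²·y + 48·x³·y − 70·x³·y − 30·x³ + 80·x⁴    [distributive law]
= −392·y³ − 3206·y² + 1511·x·y² − 518·y + 1625·x·y − 345·x²·y + 336 − 1874·x + 2965·x² − 982·x³ + 112·x·y³ − 170·x²·y² − 22·x³·y + 80·x⁴    [combine like terms]

−392·y³ − 3206·y² + 1511·x·y² − 518·y + 1625·x·y − 345·x²·y + 336 − 1874·x + 2965·x² − 982·x³ + 112·x·y³ − 170·x²·y² − 22·x³·y + 80·x⁴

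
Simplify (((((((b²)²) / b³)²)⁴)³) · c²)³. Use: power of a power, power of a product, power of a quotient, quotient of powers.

(((((((b²)²) / b³)²)⁴)³) · c²)³
= (((((((b²)²) / b³)²)⁴)³)³) · ((c²)³)    [power of a product]
= ((((((b²)²) / b³)²)⁴)⁹) · ((c²)³)    [power of a power]
= (((((b²)²) / b³)²)³⁶) · ((c²)³)    [power of a power]
= ((((b²)²) / b³)⁷²) · ((c²)³)    [power of a power]
= ((((b²)²)⁷²) / ((b³)⁷²)) · ((c²)³)    [power of a quotient]
= (((b²)¹⁴⁴) / ((b³)⁷²)) · ((c²)³)    [power of a power]
= (b²⁸⁸ / ((b³)⁷²)) · ((c²)³)    [power of a power]
= (b²⁸⁸ / b²¹⁶) · ((c²)³)    [power of a power]
= b⁷² · ((c²)³)    [quotient of powers]
= b⁷² · c⁶    [power of a power]
= b⁷²·c⁶    [rearrange]

b⁷²·c⁶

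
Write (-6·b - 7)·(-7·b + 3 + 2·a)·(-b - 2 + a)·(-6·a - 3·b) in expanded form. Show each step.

90·a·b³ + 126·b⁴ + 483·a·b² + 345·b³ - 288·a²·b² + 225·a·b + 123·b² - 372·a²·b + 72·a³·b - 252·a - 126·b - 42·a² + 84·a³

(-6·b - 7)·(-7·b + 3 + 2·a)·(-b - 2 + a)·(-6·a - 3·b)
= (42·b² - 18·b - 12·a·b + 49·b - 21 - 14·a)·(-b - 2 + a)·(-6·a - 3·b)    [distributive law]
= (42·b² + 31·b - 12·a·b - 21 - 14·a)·(-b - 2 + a)·(-6·a - 3·b)    [combine like terms]
= (-42·b³ - 84·b² + 42·a·b² - 31·b² - 62·b + 31·a·b + 12·a·b² + 24·a·b - 12·a²·b + 21·b + 42 - 21·a + 14·a·b + 28·a - 14·a²)·(-6·a - 3·b)    [distributive law]
= (-42·b³ - 115·b² + 54·a·b² - 41·b + 69·a·b - 12·a²·b + 42 + 7·a - 14·a²)·(-6·a - 3·b)    [combine like terms]
= 252·a·b³ + 126·b⁴ + 690·a·b² + 345·b³ - 324·a²·b² - 162·a·b³ + 246·a·b + 123·b² - 414·a²·b - 207·a·b² + 72·a³·b + 36·a²·b² - 252·a - 126·b - 42·a² - 21·a·b + 84·a³ + 42·a²·b    [distributive law]
= 90·a·b³ + 126·b⁴ + 483·a·b² + 345·b³ - 288·a²·b² + 225·a·b + 123·b² - 372·a²·b + 72·a³·b - 252·a - 126·b - 42·a² + 84·a³    [combine like terms]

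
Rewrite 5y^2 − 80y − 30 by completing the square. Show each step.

5(y − 8)^2 − 350

5y^2 − 80y − 30
= 5(y^2 − 16y) − 30    [factor out 5 from the y-terms]
= 5(y^2 − 16y + 64 − 64) − 30    [add and subtract 64 inside the bracket]
= 5(y − 8)^2 − 320 − 30    [perfect-square identity]
= 5(y − 8)^2 − 350    [combine constants]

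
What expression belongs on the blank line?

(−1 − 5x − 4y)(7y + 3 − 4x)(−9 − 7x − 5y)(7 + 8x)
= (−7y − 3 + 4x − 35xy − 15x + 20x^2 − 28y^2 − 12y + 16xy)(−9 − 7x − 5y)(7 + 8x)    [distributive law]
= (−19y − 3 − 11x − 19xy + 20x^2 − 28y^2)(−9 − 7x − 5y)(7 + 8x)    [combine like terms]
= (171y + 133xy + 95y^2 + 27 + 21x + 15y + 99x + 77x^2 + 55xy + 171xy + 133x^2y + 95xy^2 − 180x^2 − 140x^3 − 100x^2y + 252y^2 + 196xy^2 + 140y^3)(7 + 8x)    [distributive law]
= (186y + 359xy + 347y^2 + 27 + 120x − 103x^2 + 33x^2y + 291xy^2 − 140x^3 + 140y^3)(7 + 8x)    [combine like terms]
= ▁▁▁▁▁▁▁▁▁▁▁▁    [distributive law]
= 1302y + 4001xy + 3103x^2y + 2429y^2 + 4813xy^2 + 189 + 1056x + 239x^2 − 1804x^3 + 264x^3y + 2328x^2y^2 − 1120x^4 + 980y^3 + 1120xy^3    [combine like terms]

Applying distributive law to the line above:

1302y + 1488xy + 2513xy + 2872x^2y + 2429y^2 + 2776xy^2 + 189 + 216x + 840x + 960x^2 − 721x^2 − 824x^3 + 231x^2y + 264x^3y + 2037xy^2 + 2328x^2y^2 − 980x^3 − 1120x^4 + 980y^3 + 1120xy^3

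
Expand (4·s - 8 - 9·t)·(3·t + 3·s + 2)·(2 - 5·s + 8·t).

(4·s - 8 - 9·t)·(3·t + 3·s + 2)·(2 - 5·s + 8·t)
= (12·s·t + 12·s^2 + 8·s - 24·t - 24·s - 16 - 27·t^2 - 27·s·t - 18·t)·(2 - 5·s + 8·t)    [distributive law]
= (-15·s·t + 12·s^2 - 16·s - 42·t - 16 - 27·t^2)·(2 - 5·s + 8·t)    [combine like terms]
= -30·s·t + 75·s^2·t - 120·s·t^2 + 24·s^2 - 60·s^3 + 96·s^2·t - 32·s + 80·s^2 - 128·s·t - 84·t + 210·s·t - 336·t^2 - 32 + 80·s - 128·t - 54·t^2 + 135·s·t^2 - 216·t^3    [distributive law]
= 52·s·t + 171·s^2·t + 15·s·t^2 + 104·s^2 - 60·s^3 + 48·s - 212·t - 390·t^2 - 32 - 216·t^3    [combine like terms]

52·s·t + 171·s^2·t + 15·s·t^2 + 104·s^2 - 60·s^3 + 48·s - 212·t - 390·t^2 - 32 - 216·t^3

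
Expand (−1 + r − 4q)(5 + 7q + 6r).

−5 − 27q − r − 17qr + 6r^2 − 28q^2

(−1 + r − 4q)(5 + 7q + 6r)
= −5 − 7q − 6r + 5r + 7qr + 6r^2 − 20q − 28q^2 − 24qr    [distributive law]
= −5 − 27q − r − 17qr + 6r^2 − 28q^2    [combine like terms]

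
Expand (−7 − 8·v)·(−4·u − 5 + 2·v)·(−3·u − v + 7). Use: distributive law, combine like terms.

−84·u^2 + 118·u·v + 91·u + 147·v + 245 − 138·v^2 − 96·u^2·v + 16·u·v^2 + 16·v^3

(−7 − 8·v)·(−4·u − 5 + 2·v)·(−3·u − v + 7)
= (28·u + 35 − 14·v + 32·u·v + 40·v − 16·v^2)·(−3·u − v + 7)    [distributive law]
= (28·u + 35 + 26·v + 32·u·v − 16·v^2)·(−3·u − v + 7)    [combine like terms]
= −84·u^2 − 28·u·v + 196·u − 105·u − 35·v + 245 − 78·u·v − 26·v^2 + 182·v − 96·u^2·v − 32·u·v^2 + 224·u·v + 48·u·v^2 + 16·v^3 − 112·v^2    [distributive law]
= −84·u^2 + 118·u·v + 91·u + 147·v + 245 − 138·v^2 − 96·u^2·v + 16·u·v^2 + 16·v^3    [combine like terms]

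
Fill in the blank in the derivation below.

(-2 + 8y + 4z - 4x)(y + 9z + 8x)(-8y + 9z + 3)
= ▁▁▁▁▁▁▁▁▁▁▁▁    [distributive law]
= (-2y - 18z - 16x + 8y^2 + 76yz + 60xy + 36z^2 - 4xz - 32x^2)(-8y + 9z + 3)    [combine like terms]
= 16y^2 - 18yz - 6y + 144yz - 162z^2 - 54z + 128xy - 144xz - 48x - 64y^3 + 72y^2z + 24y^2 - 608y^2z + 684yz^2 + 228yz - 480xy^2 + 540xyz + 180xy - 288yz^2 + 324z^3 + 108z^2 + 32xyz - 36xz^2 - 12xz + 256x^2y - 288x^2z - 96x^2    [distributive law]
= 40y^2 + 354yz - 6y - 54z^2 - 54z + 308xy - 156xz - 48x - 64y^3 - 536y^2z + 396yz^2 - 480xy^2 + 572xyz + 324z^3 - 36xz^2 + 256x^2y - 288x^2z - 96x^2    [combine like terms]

After distributive law, the bracketed line is:

(-2y - 18z - 16x + 8y^2 + 72yz + 64xy + 4yz + 36z^2 + 32xz - 4xy - 36xz - 32x^2)(-8y + 9z + 3)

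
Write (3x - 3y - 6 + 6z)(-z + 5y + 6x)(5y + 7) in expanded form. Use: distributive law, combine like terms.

(3x - 3y - 6 + 6z)(-z + 5y + 6x)(5y + 7)
= (-3xz + 15xy + 18x² + 3yz - 15y² - 18xy + 6z - 30y - 36x - 6z² + 30yz + 36xz)(5y + 7)    [distributive law]
= (33xz - 3xy + 18x² + 33yz - 15y² + 6z - 30y - 36x - 6z²)(5y + 7)    [combine like terms]
= 165xyz + 231xz - 15xy² - 21xy + 90x²y + 126x² + 165y²z + 231yz - 75y³ - 105y² + 30yz + 42z - 150y² - 210y - 180xy - 252x - 30yz² - 42z²    [distributive law]
= 165xyz + 231xz - 15xy² - 201xy + 90x²y + 126x² + 165y²z + 261yz - 75y³ - 255y² + 42z - 210y - 252x - 30yz² - 42z²    [combine like terms]

165xyz + 231xz - 15xy² - 201xy + 90x²y + 126x² + 165y²z + 261yz - 75y³ - 255y² + 42z - 210y - 252x - 30yz² - 42z²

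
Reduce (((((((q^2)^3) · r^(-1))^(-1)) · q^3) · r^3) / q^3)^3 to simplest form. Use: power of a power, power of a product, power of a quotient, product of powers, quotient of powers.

(((((((q^2)^3) · r^(-1))^(-1)) · q^3) · r^3) / q^3)^3
= (((((((q^2)^3) · r^(-1))^(-1)) · q^3) · r^3)^3) / ((q^3)^3)    [power of a quotient]
= (((((((q^2)^3) · r^(-1))^(-1)) · q^3)^3) · ((r^3)^3)) / ((q^3)^3)    [power of a product]
= (((((((q^2)^3) · r^(-1))^(-1))^3) · ((q^3)^3)) · ((r^3)^3)) / ((q^3)^3)    [power of a product]
= ((((((q^2)^3) · r^(-1))^(-3)) · ((q^3)^3)) · ((r^3)^3)) / ((q^3)^3)    [power of a power]
= ((((((q^2)^3)^(-3)) · ((r^(-1))^(-3))) · ((q^3)^3)) · ((r^3)^3)) / ((q^3)^3)    [power of a product]
= (((((q^2)^(-9)) · ((r^(-1))^(-3))) · ((q^3)^3)) · ((r^3)^3)) / ((q^3)^3)    [power of a power]
= (((q^(-18) · ((r^(-1))^(-3))) · ((q^3)^3)) · ((r^3)^3)) / ((q^3)^3)    [power of a power]
= (((q^(-18) · r^3) · ((q^3)^3)) · ((r^3)^3)) / ((q^3)^3)    [power of a power]
= (((q^(-18) · r^3) · q^9) · ((r^3)^3)) / ((q^3)^3)    [power of a power]
= (((q^(-18) · r^3) · q^9) · r^9) / ((q^3)^3)    [power of a power]
= (((q^(-18) · r^3) · q^9) · r^9) / q^9    [power of a power]
= q^(-18)·r^12    [quotient of powers; product of powers]

q^(-18)·r^12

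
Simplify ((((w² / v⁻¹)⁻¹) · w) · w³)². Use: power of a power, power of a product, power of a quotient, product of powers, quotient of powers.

((((w² / v⁻¹)⁻¹) · w) · w³)²
= ((((w² / v⁻¹)⁻¹) · w)²) · ((w³)²)    [power of a product]
= ((((w² / v⁻¹)⁻¹)²) · (w²)) · ((w³)²)    [power of a product]
= (((w² / v⁻¹)⁻²) · (w²)) · ((w³)²)    [power of a power]
= ((((w²)⁻²) / ((v⁻¹)⁻²)) · (w²)) · ((w³)²)    [power of a quotient]
= ((w⁻⁴ / ((v⁻¹)⁻²)) · (w²)) · ((w³)²)    [power of a power]
= ((w⁻⁴ / v²) · (w²)) · ((w³)²)    [power of a power]
= ((w⁻⁴ / v²) · w²) · w⁶    [power of a power]
= v⁻²w⁴    [quotient of powers; product of powers]

v⁻²w⁴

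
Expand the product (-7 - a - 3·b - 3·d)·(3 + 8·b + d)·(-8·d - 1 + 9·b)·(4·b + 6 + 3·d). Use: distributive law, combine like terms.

2782·b·d + 1167·d + 1338·d^2 - 660·b + 126 - 3862·b^2 - 377·b^2·d + 2867·b·d^2 - 3540·b^3 + 537·d^3 + 373·a·b·d + 159·a·d + 123·a·d^2 - 102·a·b + 18·a - 508·a·b^2 + 4·a·b^2·d + 197·a·b·d^2 - 288·a·b^3 + 24·a·d^3 - 852·b^3·d + 603·b^2·d^2 - 864·b^4 + 663·b·d^3 + 72·d^4

(-7 - a - 3·b - 3·d)·(3 + 8·b + d)·(-8·d - 1 + 9·b)·(4·b + 6 + 3·d)
= (-21 - 56·b - 7·d - 3·a - 8·a·b - a·d - 9·b - 24·b^2 - 3·b·d - 9·d - 24·b·d - 3·d^2)·(-8·d - 1 + 9·b)·(4·b + 6 + 3·d)    [distributive law]
= (-21 - 65·b - 16·d - 3·a - 8·a·b - a·d - 24·b^2 - 27·b·d - 3·d^2)·(-8·d - 1 + 9·b)·(4·b + 6 + 3·d)    [combine like terms]
= (168·d + 21 - 189·b + 520·b·d + 65·b - 585·b^2 + 128·d^2 + 16·d - 144·b·d + 24·a·d + 3·a - 27·a·b + 64·a·b·d + 8·a·b - 72·a·b^2 + 8·a·d^2 + a·d - 9·a·b·d + 192·b^2·d + 24·b^2 - 216·b^3 + 216·b·d^2 + 27·b·d - 243·b^2·d + 24·d^3 + 3·d^2 - 27·b·d^2)·(4·b + 6 + 3·d)    [distributive law]
= (184·d + 21 - 124·b + 403·b·d - 561·b^2 + 131·d^2 + 25·a·d + 3·a - 19·a·b + 55·a·b·d - 72·a·b^2 + 8·a·d^2 - 51·b^2·d - 216·b^3 + 189·b·d^2 + 24·d^3)·(4·b + 6 + 3·d)    [combine like terms]
= 736·b·d + 1104·d + 552·d^2 + 84·b + 126 + 63·d - 496·b^2 - 744·b - 372·b·d + 1612·b^2·d + 2418·b·d + 1209·b·d^2 - 2244·b^3 - 3366·b^2 - 1683·b^2·d + 524·b·d^2 + 786·d^2 + 393·d^3 + 100·a·b·d + 150·a·d + 75·a·d^2 + 12·a·b + 18·a + 9·a·d - 76·a·b^2 - 114·a·b - 57·a·b·d + 220·a·b^2·d + 330·a·b·d + 165·a·b·d^2 - 288·a·b^3 - 432·a·b^2 - 216·a·b^2·d + 32·a·b·d^2 + 48·a·d^2 + 24·a·d^3 - 204·b^3·d - 306·b^2·d - 153·b^2·d^2 - 864·b^4 - 1296·b^3 - 648·b^3·d + 756·b^2·d^2 + 1134·b·d^2 + 567·b·d^3 + 96·b·d^3 + 144·d^3 + 72·d^4    [distributive law]
= 2782·b·d + 1167·d + 1338·d^2 - 660·b + 126 - 3862·b^2 - 377·b^2·d + 2867·b·d^2 - 3540·b^3 + 537·d^3 + 373·a·b·d + 159·a·d + 123·a·d^2 - 102·a·b + 18·a - 508·a·b^2 + 4·a·b^2·d + 197·a·b·d^2 - 288·a·b^3 + 24·a·d^3 - 852·b^3·d + 603·b^2·d^2 - 864·b^4 + 663·b·d^3 + 72·d^4    [combine like terms]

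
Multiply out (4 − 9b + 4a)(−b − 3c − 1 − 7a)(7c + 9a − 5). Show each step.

−100bc − 250ab − 25b − 84c^2 − 272ac + 32c + 124a + 20 − 148a^2 + 63b^2c + 81ab^2 − 45b^2 + 189bc^2 + 656abc + 531a^2b − 84ac^2 − 304a^2c − 252a^3

(4 − 9b + 4a)(−b − 3c − 1 − 7a)(7c + 9a − 5)
= (−4b − 12c − 4 − 28a + 9b^2 + 27bc + 9b + 63ab − 4ab − 12ac − 4a − 28a^2)(7c + 9a − 5)    [distributive law]
= (5b − 12c − 4 − 32a + 9b^2 + 27bc + 59ab − 12ac − 28a^2)(7c + 9a − 5)    [combine like terms]
= 35bc + 45ab − 25b − 84c^2 − 108ac + 60c − 28c − 36a + 20 − 224ac − 288a^2 + 160a + 63b^2c + 81ab^2 − 45b^2 + 189bc^2 + 243abc − 135bc + 413abc + 531a^2b − 295ab − 84ac^2 − 108a^2c + 60ac − 196a^2c − 252a^3 + 140a^2    [distributive law]
= −100bc − 250ab − 25b − 84c^2 − 272ac + 32c + 124a + 20 − 148a^2 + 63b^2c + 81ab^2 − 45b^2 + 189bc^2 + 656abc + 531a^2b − 84ac^2 − 304a^2c − 252a^3    [combine like terms]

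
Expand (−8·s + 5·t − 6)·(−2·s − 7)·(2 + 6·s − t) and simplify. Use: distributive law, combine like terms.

440·s^2 + 96·s^3 − 76·s^2·t + 388·s − 298·s·t + 10·s·t^2 − 112·t + 35·t^2 + 84

(−8·s + 5·t − 6)·(−2·s − 7)·(2 + 6·s − t)
= (16·s^2 + 56·s − 10·s·t − 35·t + 12·s + 42)·(2 + 6·s − t)    [distributive law]
= (16·s^2 + 68·s − 10·s·t − 35·t + 42)·(2 + 6·s − t)    [combine like terms]
= 32·s^2 + 96·s^3 − 16·s^2·t + 136·s + 408·s^2 − 68·s·t − 20·s·t − 60·s^2·t + 10·s·t^2 − 70·t − 210·s·t + 35·t^2 + 84 + 252·s − 42·t    [distributive law]
= 440·s^2 + 96·s^3 − 76·s^2·t + 388·s − 298·s·t + 10·s·t^2 − 112·t + 35·t^2 + 84    [combine like terms]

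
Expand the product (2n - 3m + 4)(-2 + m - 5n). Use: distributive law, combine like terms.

(2n - 3m + 4)(-2 + m - 5n)
= -4n + 2mn - 10n² + 6m - 3m² + 15mn - 8 + 4m - 20n    [distributive law]
= -24n + 17mn - 10n² + 10m - 3m² - 8    [combine like terms]

-24n + 17mn - 10n² + 10m - 3m² - 8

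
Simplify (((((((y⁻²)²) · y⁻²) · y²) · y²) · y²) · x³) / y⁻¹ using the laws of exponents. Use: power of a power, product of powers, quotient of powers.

(((((((y⁻²)²) · y⁻²) · y²) · y²) · y²) · x³) / y⁻¹
= (((((y⁻⁴ · y⁻²) · y²) · y²) · y²) · x³) / y⁻¹    [power of a power]
= ((((y⁻⁶ · y²) · y²) · y²) · x³) / y⁻¹    [product of powers]
= (((y⁻⁴ · y²) · y²) · x³) / y⁻¹    [product of powers]
= ((y⁻² · y²) · x³) / y⁻¹    [product of powers]
= (y⁰ · x³) / y⁻¹    [product of powers]
= x³y    [quotient of powers]

x³y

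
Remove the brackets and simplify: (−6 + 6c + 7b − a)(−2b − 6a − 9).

−51b + 45a + 54 − 12bc − 36ac − 54c − 14b² − 40ab + 6a²

(−6 + 6c + 7b − a)(−2b − 6a − 9)
= 12b + 36a + 54 − 12bc − 36ac − 54c − 14b² − 42ab − 63b + 2ab + 6a² + 9a    [distributive law]
= −51b + 45a + 54 − 12bc − 36ac − 54c − 14b² − 40ab + 6a²    [combine like terms]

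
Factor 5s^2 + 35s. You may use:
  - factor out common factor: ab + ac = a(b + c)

5s(s + 7)

5s^2 + 35s
= 5(s^2 + 7s)    [factor out 5]
= 5s(s + 7)    [factor out s]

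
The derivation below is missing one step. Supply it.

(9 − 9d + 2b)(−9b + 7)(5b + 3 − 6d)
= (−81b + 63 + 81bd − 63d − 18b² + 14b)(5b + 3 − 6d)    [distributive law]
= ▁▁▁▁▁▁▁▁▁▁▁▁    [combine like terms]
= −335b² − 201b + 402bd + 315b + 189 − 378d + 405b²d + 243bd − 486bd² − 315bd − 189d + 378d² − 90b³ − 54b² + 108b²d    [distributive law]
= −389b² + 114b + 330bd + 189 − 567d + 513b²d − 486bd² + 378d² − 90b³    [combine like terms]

By combine like terms:

(−67b + 63 + 81bd − 63d − 18b²)(5b + 3 − 6d)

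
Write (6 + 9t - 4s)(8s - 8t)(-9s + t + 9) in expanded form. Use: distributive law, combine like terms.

-720s^2 + 1416st + 432s - 696t^2 - 432t - 968s^2t + 752st^2 - 72t^3 + 288s^3

(6 + 9t - 4s)(8s - 8t)(-9s + t + 9)
= (48s - 48t + 72st - 72t^2 - 32s^2 + 32st)(-9s + t + 9)    [distributive law]
= (48s - 48t + 104st - 72t^2 - 32s^2)(-9s + t + 9)    [combine like terms]
= -432s^2 + 48st + 432s + 432st - 48t^2 - 432t - 936s^2t + 104st^2 + 936st + 648st^2 - 72t^3 - 648t^2 + 288s^3 - 32s^2t - 288s^2    [distributive law]
= -720s^2 + 1416st + 432s - 696t^2 - 432t - 968s^2t + 752st^2 - 72t^3 + 288s^3    [combine like terms]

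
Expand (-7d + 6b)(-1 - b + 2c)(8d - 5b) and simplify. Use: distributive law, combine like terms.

56d² - 83bd + 56bd² - 83b²d - 112cd² + 166bcd + 30b² + 30b³ - 60b²c

(-7d + 6b)(-1 - b + 2c)(8d - 5b)
= (7d + 7bd - 14cd - 6b - 6b² + 12bc)(8d - 5b)    [distributive law]
= 56d² - 35bd + 56bd² - 35b²d - 112cd² + 70bcd - 48bd + 30b² - 48b²d + 30b³ + 96bcd - 60b²c    [distributive law]
= 56d² - 83bd + 56bd² - 83b²d - 112cd² + 166bcd + 30b² + 30b³ - 60b²c    [combine like terms]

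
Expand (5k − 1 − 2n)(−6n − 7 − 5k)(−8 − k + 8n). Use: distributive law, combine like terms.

−100kn − 180k²n − 172kn² + 233k + 230k² + 25k³ − 104n + 64n² − 56 + 96n³

(5k − 1 − 2n)(−6n − 7 − 5k)(−8 − k + 8n)
= (−30kn − 35k − 25k² + 6n + 7 + 5k + 12n² + 14n + 10kn)(−8 − k + 8n)    [distributive law]
= (−20kn − 30k − 25k² + 20n + 7 + 12n²)(−8 − k + 8n)    [combine like terms]
= 160kn + 20k²n − 160kn² + 240k + 30k² − 240kn + 200k² + 25k³ − 200k²n − 160n − 20kn + 160n² − 56 − 7k + 56n − 96n² − 12kn² + 96n³    [distributive law]
= −100kn − 180k²n − 172kn² + 233k + 230k² + 25k³ − 104n + 64n² − 56 + 96n³    [combine like terms]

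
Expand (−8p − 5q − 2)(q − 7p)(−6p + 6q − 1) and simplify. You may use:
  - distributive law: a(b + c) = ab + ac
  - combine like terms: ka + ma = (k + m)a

174p^2q + 192pq^2 + 69pq − 336p^3 − 140p^2 − 30q^3 − 7q^2 + 2q − 14p

(−8p − 5q − 2)(q − 7p)(−6p + 6q − 1)
= (−8pq + 56p^2 − 5q^2 + 35pq − 2q + 14p)(−6p + 6q − 1)    [distributive law]
= (27pq + 56p^2 − 5q^2 − 2q + 14p)(−6p + 6q − 1)    [combine like terms]
= −162p^2q + 162pq^2 − 27pq − 336p^3 + 336p^2q − 56p^2 + 30pq^2 − 30q^3 + 5q^2 + 12pq − 12q^2 + 2q − 84p^2 + 84pq − 14p    [distributive law]
= 174p^2q + 192pq^2 + 69pq − 336p^3 − 140p^2 − 30q^3 − 7q^2 + 2q − 14p    [combine like terms]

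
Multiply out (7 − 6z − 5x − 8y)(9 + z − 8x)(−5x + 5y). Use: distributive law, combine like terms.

−315x + 315y + 235xz − 235yz + 505x^2 − 145xy + 30xz^2 − 30yz^2 − 215x^2z + 255xyz − 200x^3 − 120x^2y − 360y^2 − 40y^2z + 320xy^2

(7 − 6z − 5x − 8y)(9 + z − 8x)(−5x + 5y)
= (63 + 7z − 56x − 54z − 6z^2 + 48xz − 45x − 5xz + 40x^2 − 72y − 8yz + 64xy)(−5x + 5y)    [distributive law]
= (63 − 47z − 101x − 6z^2 + 43xz + 40x^2 − 72y − 8yz + 64xy)(−5x + 5y)    [combine like terms]
= −315x + 315y + 235xz − 235yz + 505x^2 − 505xy + 30xz^2 − 30yz^2 − 215x^2z + 215xyz − 200x^3 + 200x^2y + 360xy − 360y^2 + 40xyz − 40y^2z − 320x^2y + 320xy^2    [distributive law]
= −315x + 315y + 235xz − 235yz + 505x^2 − 145xy + 30xz^2 − 30yz^2 − 215x^2z + 255xyz − 200x^3 − 120x^2y − 360y^2 − 40y^2z + 320xy^2    [combine like terms]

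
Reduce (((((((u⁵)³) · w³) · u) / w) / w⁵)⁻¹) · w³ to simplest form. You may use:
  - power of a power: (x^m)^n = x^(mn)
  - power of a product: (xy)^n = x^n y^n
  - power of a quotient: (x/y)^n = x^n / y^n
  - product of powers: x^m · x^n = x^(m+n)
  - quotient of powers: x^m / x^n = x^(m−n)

u⁻¹⁶w⁶

(((((((u⁵)³) · w³) · u) / w) / w⁵)⁻¹) · w³
= (((((((u⁵)³) · w³) · u) / w)⁻¹) / ((w⁵)⁻¹)) · w³    [power of a quotient]
= (((((((u⁵)³) · w³) · u)⁻¹) / (w⁻¹)) / ((w⁵)⁻¹)) · w³    [power of a quotient]
= (((((((u⁵)³) · w³)⁻¹) · (u⁻¹)) / (w⁻¹)) / ((w⁵)⁻¹)) · w³    [power of a product]
= (((((((u⁵)³)⁻¹) · ((w³)⁻¹)) · (u⁻¹)) / (w⁻¹)) / ((w⁵)⁻¹)) · w³    [power of a product]
= ((((((u⁵)⁻³) · ((w³)⁻¹)) · (u⁻¹)) / (w⁻¹)) / ((w⁵)⁻¹)) · w³    [power of a power]
= ((((u⁻¹⁵ · ((w³)⁻¹)) · (u⁻¹)) / (w⁻¹)) / ((w⁵)⁻¹)) · w³    [power of a power]
= ((((u⁻¹⁵ · w⁻³) · (u⁻¹)) / (w⁻¹)) / ((w⁵)⁻¹)) · w³    [power of a power]
= ((((u⁻¹⁵ · w⁻³) · u⁻¹) / w⁻¹) / w⁻⁵) · w³    [power of a power]
= u⁻¹⁶w⁶    [quotient of powers; product of powers]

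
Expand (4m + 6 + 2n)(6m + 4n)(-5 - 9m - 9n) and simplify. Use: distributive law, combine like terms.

(4m + 6 + 2n)(6m + 4n)(-5 - 9m - 9n)
= (24m^2 + 16mn + 36m + 24n + 12mn + 8n^2)(-5 - 9m - 9n)    [distributive law]
= (24m^2 + 28mn + 36m + 24n + 8n^2)(-5 - 9m - 9n)    [combine like terms]
= -120m^2 - 216m^3 - 216m^2n - 140mn - 252m^2n - 252mn^2 - 180m - 324m^2 - 324mn - 120n - 216mn - 216n^2 - 40n^2 - 72mn^2 - 72n^3    [distributive law]
= -444m^2 - 216m^3 - 468m^2n - 680mn - 324mn^2 - 180m - 120n - 256n^2 - 72n^3    [combine like terms]

-444m^2 - 216m^3 - 468m^2n - 680mn - 324mn^2 - 180m - 120n - 256n^2 - 72n^3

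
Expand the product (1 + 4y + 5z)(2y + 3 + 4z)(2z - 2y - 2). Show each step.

(1 + 4y + 5z)(2y + 3 + 4z)(2z - 2y - 2)
= (2y + 3 + 4z + 8y^2 + 12y + 16yz + 10yz + 15z + 20z^2)(2z - 2y - 2)    [distributive law]
= (14y + 3 + 19z + 8y^2 + 26yz + 20z^2)(2z - 2y - 2)    [combine like terms]
= 28yz - 28y^2 - 28y + 6z - 6y - 6 + 38z^2 - 38yz - 38z + 16y^2z - 16y^3 - 16y^2 + 52yz^2 - 52y^2z - 52yz + 40z^3 - 40yz^2 - 40z^2    [distributive law]
= -62yz - 44y^2 - 34y - 32z - 6 - 2z^2 - 36y^2z - 16y^3 + 12yz^2 + 40z^3    [combine like terms]

-62yz - 44y^2 - 34y - 32z - 6 - 2z^2 - 36y^2z - 16y^3 + 12yz^2 + 40z^3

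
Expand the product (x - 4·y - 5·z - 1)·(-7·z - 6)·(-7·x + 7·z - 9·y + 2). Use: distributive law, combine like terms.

49·x^2·z - 294·x·z^2 - 133·x·y·z - 315·x·z + 42·x^2 - 114·x·y - 54·x - 119·y·z^2 - 252·y^2·z - 109·y·z - 216·y^2 - 6·y + 245·z^3 + 329·z^2 + 116·z + 12

(x - 4·y - 5·z - 1)·(-7·z - 6)·(-7·x + 7·z - 9·y + 2)
= (-7·x·z - 6·x + 28·y·z + 24·y + 35·z^2 + 30·z + 7·z + 6)·(-7·x + 7·z - 9·y + 2)    [distributive law]
= (-7·x·z - 6·x + 28·y·z + 24·y + 35·z^2 + 37·z + 6)·(-7·x + 7·z - 9·y + 2)    [combine like terms]
= 49·x^2·z - 49·x·z^2 + 63·x·y·z - 14·x·z + 42·x^2 - 42·x·z + 54·x·y - 12·x - 196·x·y·z + 196·y·z^2 - 252·y^2·z + 56·y·z - 168·x·y + 168·y·z - 216·y^2 + 48·y - 245·x·z^2 + 245·z^3 - 315·y·z^2 + 70·z^2 - 259·x·z + 259·z^2 - 333·y·z + 74·z - 42·x + 42·z - 54·y + 12    [distributive law]
= 49·x^2·z - 294·x·z^2 - 133·x·y·z - 315·x·z + 42·x^2 - 114·x·y - 54·x - 119·y·z^2 - 252·y^2·z - 109·y·z - 216·y^2 - 6·y + 245·z^3 + 329·z^2 + 116·z + 12    [combine like terms]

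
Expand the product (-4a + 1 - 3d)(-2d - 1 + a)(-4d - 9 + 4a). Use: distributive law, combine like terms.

(-4a + 1 - 3d)(-2d - 1 + a)(-4d - 9 + 4a)
= (8ad + 4a - 4a^2 - 2d - 1 + a + 6d^2 + 3d - 3ad)(-4d - 9 + 4a)    [distributive law]
= (5ad + 5a - 4a^2 + d - 1 + 6d^2)(-4d - 9 + 4a)    [combine like terms]
= -20ad^2 - 45ad + 20a^2d - 20ad - 45a + 20a^2 + 16a^2d + 36a^2 - 16a^3 - 4d^2 - 9d + 4ad + 4d + 9 - 4a - 24d^3 - 54d^2 + 24ad^2    [distributive law]
= 4ad^2 - 61ad + 36a^2d - 49a + 56a^2 - 16a^3 - 58d^2 - 5d + 9 - 24d^3    [combine like terms]

4ad^2 - 61ad + 36a^2d - 49a + 56a^2 - 16a^3 - 58d^2 - 5d + 9 - 24d^3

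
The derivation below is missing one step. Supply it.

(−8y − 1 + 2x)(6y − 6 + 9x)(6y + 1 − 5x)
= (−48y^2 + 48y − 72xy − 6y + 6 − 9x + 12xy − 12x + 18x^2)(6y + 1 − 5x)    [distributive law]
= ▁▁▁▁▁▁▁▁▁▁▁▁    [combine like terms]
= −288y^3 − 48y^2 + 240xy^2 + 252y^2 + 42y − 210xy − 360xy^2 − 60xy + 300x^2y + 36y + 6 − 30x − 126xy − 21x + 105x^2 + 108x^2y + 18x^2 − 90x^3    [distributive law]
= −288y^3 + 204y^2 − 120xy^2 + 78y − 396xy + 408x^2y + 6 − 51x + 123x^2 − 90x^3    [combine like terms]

After combine like terms, the bracketed line is:

(−48y^2 + 42y − 60xy + 6 − 21x + 18x^2)(6y + 1 − 5x)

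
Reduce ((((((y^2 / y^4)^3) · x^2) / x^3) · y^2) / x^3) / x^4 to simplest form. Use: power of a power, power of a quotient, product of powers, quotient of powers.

x^(-8)y^(-4)

((((((y^2 / y^4)^3) · x^2) / x^3) · y^2) / x^3) / x^4
= (((((((y^2)^3) / ((y^4)^3)) · x^2) / x^3) · y^2) / x^3) / x^4    [power of a quotient]
= (((((y^6 / ((y^4)^3)) · x^2) / x^3) · y^2) / x^3) / x^4    [power of a power]
= (((((y^6 / y^12) · x^2) / x^3) · y^2) / x^3) / x^4    [power of a power]
= ((((y^(-6) · x^2) / x^3) · y^2) / x^3) / x^4    [quotient of powers]
= x^(-8)y^(-4)    [quotient of powers; product of powers]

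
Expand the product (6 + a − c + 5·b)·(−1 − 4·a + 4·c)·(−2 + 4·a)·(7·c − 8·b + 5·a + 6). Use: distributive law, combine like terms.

(6 + a − c + 5·b)·(−1 − 4·a + 4·c)·(−2 + 4·a)·(7·c − 8·b + 5·a + 6)
= (−6 − 24·a + 24·c − a − 4·a^2 + 4·a·c + c + 4·a·c − 4·c^2 − 5·b − 20·a·b + 20·b·c)·(−2 + 4·a)·(7·c − 8·b + 5·a + 6)    [distributive law]
= (−6 − 25·a + 25·c − 4·a^2 + 8·a·c − 4·c^2 − 5·b − 20·a·b + 20·b·c)·(−2 + 4·a)·(7·c − 8·b + 5·a + 6)    [combine like terms]
= (12 − 24·a + 50·a − 100·a^2 − 50·c + 100·a·c + 8·a^2 − 16·a^3 − 16·a·c + 32·a^2·c + 8·c^2 − 16·a·c^2 + 10·b − 20·a·b + 40·a·b − 80·a^2·b − 40·b·c + 80·a·b·c)·(7·c − 8·b + 5·a + 6)    [distributive law]
= (12 + 26·a − 92·a^2 − 50·c + 84·a·c − 16·a^3 + 32·a^2·c + 8·c^2 − 16·a·c^2 + 10·b + 20·a·b − 80·a^2·b − 40·b·c + 80·a·b·c)·(7·c − 8·b + 5·a + 6)    [combine like terms]
= 84·c − 96·b + 60·a + 72 + 182·a·c − 208·a·b + 130·a^2 + 156·a − 644·a^2·c + 736·a^2·b − 460·a^3 − 552·a^2 − 350·c^2 + 400·b·c − 250·a·c − 300·c + 588·a·c^2 − 672·a·b·c + 420·a^2·c + 504·a·c − 112·a^3·c + 128·a^3·b − 80·a^4 − 96·a^3 + 224·a^2·c^2 − 256·a^2·b·c + 160·a^3·c + 192·a^2·c + 56·c^3 − 64·b·c^2 + 40·a·c^2 + 48·c^2 − 112·a·c^3 + 128·a·b·c^2 − 80·a^2·c^2 − 96·a·c^2 + 70·b·c − 80·b^2 + 50·a·b + 60·b + 140·a·b·c − 160·a·b^2 + 100·a^2·b + 120·a·b − 560·a^2·b·c + 640·a^2·b^2 − 400·a^3·b − 480·a^2·b − 280·b·c^2 + 320·b^2·c − 200·a·b·c − 240·b·c + 560·a·b·c^2 − 640·a·b^2·c + 400·a^2·b·c + 480·a·b·c    [distributive law]
= −216·c − 36·b + 216·a + 72 + 436·a·c − 38·a·b − 422·a^2 − 32·a^2·c + 356·a^2·b − 556·a^3 − 302·c^2 + 230·b·c + 532·a·c^2 − 252·a·b·c + 48·a^3·c − 272·a^3·b − 80·a^4 + 144·a^2·c^2 − 416·a^2·b·c + 56·c^3 − 344·b·c^2 − 112·a·c^3 + 688·a·b·c^2 − 80·b^2 − 160·a·b^2 + 640·a^2·b^2 + 320·b^2·c − 640·a·b^2·c    [combine like terms]

−216·c − 36·b + 216·a + 72 + 436·a·c − 38·a·b − 422·a^2 − 32·a^2·c + 356·a^2·b − 556·a^3 − 302·c^2 + 230·b·c + 532·a·c^2 − 252·a·b·c + 48·a^3·c − 272·a^3·b − 80·a^4 + 144·a^2·c^2 − 416·a^2·b·c + 56·c^3 − 344·b·c^2 − 112·a·c^3 + 688·a·b·c^2 − 80·b^2 − 160·a·b^2 + 640·a^2·b^2 + 320·b^2·c − 640·a·b^2·c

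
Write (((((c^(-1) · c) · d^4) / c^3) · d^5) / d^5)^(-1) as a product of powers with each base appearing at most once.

c^3d^(-4)

(((((c^(-1) · c) · d^4) / c^3) · d^5) / d^5)^(-1)
= (((((c^(-1) · c) · d^4) / c^3) · d^5)^(-1)) / ((d^5)^(-1))    [power of a quotient]
= (((((c^(-1) · c) · d^4) / c^3)^(-1)) · ((d^5)^(-1))) / ((d^5)^(-1))    [power of a product]
= (((((c^(-1) · c) · d^4)^(-1)) / ((c^3)^(-1))) · ((d^5)^(-1))) / ((d^5)^(-1))    [power of a quotient]
= (((((c^(-1) · c)^(-1)) · ((d^4)^(-1))) / ((c^3)^(-1))) · ((d^5)^(-1))) / ((d^5)^(-1))    [power of a product]
= ((((((c^(-1))^(-1)) · (c^(-1))) · ((d^4)^(-1))) / ((c^3)^(-1))) · ((d^5)^(-1))) / ((d^5)^(-1))    [power of a product]
= ((((c · (c^(-1))) · ((d^4)^(-1))) / ((c^3)^(-1))) · ((d^5)^(-1))) / ((d^5)^(-1))    [power of a power]
= (((c^0 · ((d^4)^(-1))) / ((c^3)^(-1))) · ((d^5)^(-1))) / ((d^5)^(-1))    [product of powers]
= (((c^0 · d^(-4)) / ((c^3)^(-1))) · ((d^5)^(-1))) / ((d^5)^(-1))    [power of a power]
= (((c^0 · d^(-4)) / c^(-3)) · ((d^5)^(-1))) / ((d^5)^(-1))    [power of a power]
= (((c^0 · d^(-4)) / c^(-3)) · d^(-5)) / ((d^5)^(-1))    [power of a power]
= (((c^0 · d^(-4)) / c^(-3)) · d^(-5)) / d^(-5)    [power of a power]
= c^3d^(-4)    [quotient of powers; product of powers]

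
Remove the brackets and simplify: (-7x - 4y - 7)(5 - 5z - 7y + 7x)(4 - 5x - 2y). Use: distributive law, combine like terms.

(-7x - 4y - 7)(5 - 5z - 7y + 7x)(4 - 5x - 2y)
= (-35x + 35xz + 49xy - 49x^2 - 20y + 20yz + 28y^2 - 28xy - 35 + 35z + 49y - 49x)(4 - 5x - 2y)    [distributive law]
= (-84x + 35xz + 21xy - 49x^2 + 29y + 20yz + 28y^2 - 35 + 35z)(4 - 5x - 2y)    [combine like terms]
= -336x + 420x^2 + 168xy + 140xz - 175x^2z - 70xyz + 84xy - 105x^2y - 42xy^2 - 196x^2 + 245x^3 + 98x^2y + 116y - 145xy - 58y^2 + 80yz - 100xyz - 40y^2z + 112y^2 - 140xy^2 - 56y^3 - 140 + 175x + 70y + 140z - 175xz - 70yz    [distributive law]
= -161x + 224x^2 + 107xy - 35xz - 175x^2z - 170xyz - 7x^2y - 182xy^2 + 245x^3 + 186y + 54y^2 + 10yz - 40y^2z - 56y^3 - 140 + 140z    [combine like terms]

-161x + 224x^2 + 107xy - 35xz - 175x^2z - 170xyz - 7x^2y - 182xy^2 + 245x^3 + 186y + 54y^2 + 10yz - 40y^2z - 56y^3 - 140 + 140z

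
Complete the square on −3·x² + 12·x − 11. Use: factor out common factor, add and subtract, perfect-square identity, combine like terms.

−3·x² + 12·x − 11
= −3(x² − 4·x) − 11    [factor out -3 from the x-terms]
= −3(x² − 4·x + 4 − 4) − 11    [add and subtract 4 inside the bracket]
= −3(x − 2)² + 12 − 11    [perfect-square identity]
= −3(x − 2)² + 1    [combine constants]

−3(x − 2)² + 1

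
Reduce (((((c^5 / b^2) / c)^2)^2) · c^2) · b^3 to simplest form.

(((((c^5 / b^2) / c)^2)^2) · c^2) · b^3
= ((((c^5 / b^2) / c)^4) · c^2) · b^3    [power of a power]
= ((((c^5 / b^2)^4) / (c^4)) · c^2) · b^3    [power of a quotient]
= (((((c^5)^4) / ((b^2)^4)) / (c^4)) · c^2) · b^3    [power of a quotient]
= (((c^20 / ((b^2)^4)) / (c^4)) · c^2) · b^3    [power of a power]
= (((c^20 / b^8) / (c^4)) · c^2) · b^3    [power of a power]
= b^(-5)c^18    [quotient of powers; product of powers]

b^(-5)c^18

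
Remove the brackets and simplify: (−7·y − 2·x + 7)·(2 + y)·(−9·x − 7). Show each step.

(−7·y − 2·x + 7)·(2 + y)·(−9·x − 7)
= (−14·y − 7·y^2 − 4·x − 2·x·y + 14 + 7·y)·(−9·x − 7)    [distributive law]
= (−7·y − 7·y^2 − 4·x − 2·x·y + 14)·(−9·x − 7)    [combine like terms]
= 63·x·y + 49·y + 63·x·y^2 + 49·y^2 + 36·x^2 + 28·x + 18·x^2·y + 14·x·y − 126·x − 98    [distributive law]
= 77·x·y + 49·y + 63·x·y^2 + 49·y^2 + 36·x^2 − 98·x + 18·x^2·y − 98    [combine like terms]

77·x·y + 49·y + 63·x·y^2 + 49·y^2 + 36·x^2 − 98·x + 18·x^2·y − 98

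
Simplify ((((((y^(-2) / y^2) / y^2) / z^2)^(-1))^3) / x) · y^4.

x^(-1)y^22z^6

((((((y^(-2) / y^2) / y^2) / z^2)^(-1))^3) / x) · y^4
= (((((y^(-2) / y^2) / y^2) / z^2)^(-3)) / x) · y^4    [power of a power]
= (((((y^(-2) / y^2) / y^2)^(-3)) / ((z^2)^(-3))) / x) · y^4    [power of a quotient]
= (((((y^(-2) / y^2)^(-3)) / ((y^2)^(-3))) / ((z^2)^(-3))) / x) · y^4    [power of a quotient]
= ((((((y^(-2))^(-3)) / ((y^2)^(-3))) / ((y^2)^(-3))) / ((z^2)^(-3))) / x) · y^4    [power of a quotient]
= ((((y^6 / ((y^2)^(-3))) / ((y^2)^(-3))) / ((z^2)^(-3))) / x) · y^4    [power of a power]
= ((((y^6 / y^(-6)) / ((y^2)^(-3))) / ((z^2)^(-3))) / x) · y^4    [power of a power]
= (((y^12 / ((y^2)^(-3))) / ((z^2)^(-3))) / x) · y^4    [quotient of powers]
= (((y^12 / y^(-6)) / ((z^2)^(-3))) / x) · y^4    [power of a power]
= ((y^18 / ((z^2)^(-3))) / x) · y^4    [quotient of powers]
= ((y^18 / z^(-6)) / x) · y^4    [power of a power]
= x^(-1)y^22z^6    [quotient of powers; product of powers]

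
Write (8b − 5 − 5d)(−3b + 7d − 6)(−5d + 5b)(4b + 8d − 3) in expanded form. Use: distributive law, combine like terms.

940b^3d + 1680b^2d^2 − 2185b^2d − 480b^4 − 300b^3 − 3540bd^3 + 2810bd^2 + 180bd + 1095b^2 − 325d^3 − 1275d^2 + 450d − 450b + 1400d^4

(8b − 5 − 5d)(−3b + 7d − 6)(−5d + 5b)(4b + 8d − 3)
= (−24b^2 + 56bd − 48b + 15b − 35d + 30 + 15bd − 35d^2 + 30d)(−5d + 5b)(4b + 8d − 3)    [distributive law]
= (−24b^2 + 71bd − 33b − 5d + 30 − 35d^2)(−5d + 5b)(4b + 8d − 3)    [combine like terms]
= (120b^2d − 120b^3 − 355bd^2 + 355b^2d + 165bd − 165b^2 + 25d^2 − 25bd − 150d + 150b + 175d^3 − 175bd^2)(4b + 8d − 3)    [distributive law]
= (475b^2d − 120b^3 − 530bd^2 + 140bd − 165b^2 + 25d^2 − 150d + 150b + 175d^3)(4b + 8d − 3)    [combine like terms]
= 1900b^3d + 3800b^2d^2 − 1425b^2d − 480b^4 − 960b^3d + 360b^3 − 2120b^2d^2 − 4240bd^3 + 1590bd^2 + 560b^2d + 1120bd^2 − 420bd − 660b^3 − 1320b^2d + 495b^2 + 100bd^2 + 200d^3 − 75d^2 − 600bd − 1200d^2 + 450d + 600b^2 + 1200bd − 450b + 700bd^3 + 1400d^4 − 525d^3    [distributive law]
= 940b^3d + 1680b^2d^2 − 2185b^2d − 480b^4 − 300b^3 − 3540bd^3 + 2810bd^2 + 180bd + 1095b^2 − 325d^3 − 1275d^2 + 450d − 450b + 1400d^4    [combine like terms]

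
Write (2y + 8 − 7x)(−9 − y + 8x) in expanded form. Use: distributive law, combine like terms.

(2y + 8 − 7x)(−9 − y + 8x)
= −18y − 2y² + 16xy − 72 − 8y + 64x + 63x + 7xy − 56x²    [distributive law]
= −26y − 2y² + 23xy − 72 + 127x − 56x²    [combine like terms]

−26y − 2y² + 23xy − 72 + 127x − 56x²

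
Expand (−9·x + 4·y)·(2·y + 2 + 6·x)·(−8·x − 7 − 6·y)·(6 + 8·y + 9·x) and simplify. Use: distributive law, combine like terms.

(−9·x + 4·y)·(2·y + 2 + 6·x)·(−8·x − 7 − 6·y)·(6 + 8·y + 9·x)
= (−18·x·y − 18·x − 54·x² + 8·y² + 8·y + 24·x·y)·(−8·x − 7 − 6·y)·(6 + 8·y + 9·x)    [distributive law]
= (6·x·y − 18·x − 54·x² + 8·y² + 8·y)·(−8·x − 7 − 6·y)·(6 + 8·y + 9·x)    [combine like terms]
= (−48·x²·y − 42·x·y − 36·x·y² + 144·x² + 126·x + 108·x·y + 432·x³ + 378·x² + 324·x²·y − 64·x·y² − 56·y² − 48·y³ − 64·x·y − 56·y − 48·y²)·(6 + 8·y + 9·x)    [distributive law]
= (276·x²·y + 2·x·y − 100·x·y² + 522·x² + 126·x + 432·x³ − 104·y² − 48·y³ − 56·y)·(6 + 8·y + 9·x)    [combine like terms]
= 1656·x²·y + 2208·x²·y² + 2484·x³·y + 12·x·y + 16·x·y² + 18·x²·y − 600·x·y² − 800·x·y³ − 900·x²·y² + 3132·x² + 4176·x²·y + 4698·x³ + 756·x + 1008·x·y + 1134·x² + 2592·x³ + 3456·x³·y + 3888·x⁴ − 624·y² − 832·y³ − 936·x·y² − 288·y³ − 384·y⁴ − 432·x·y³ − 336·y − 448·y² − 504·x·y    [distributive law]
= 5850·x²·y + 1308·x²·y² + 5940·x³·y + 516·x·y − 1520·x·y² − 1232·x·y³ + 4266·x² + 7290·x³ + 756·x + 3888·x⁴ − 1072·y² − 1120·y³ − 384·y⁴ − 336·y    [combine like terms]

5850·x²·y + 1308·x²·y² + 5940·x³·y + 516·x·y − 1520·x·y² − 1232·x·y³ + 4266·x² + 7290·x³ + 756·x + 3888·x⁴ − 1072·y² − 1120·y³ − 384·y⁴ − 336·y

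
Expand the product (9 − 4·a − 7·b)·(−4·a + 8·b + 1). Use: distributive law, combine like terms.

(9 − 4·a − 7·b)·(−4·a + 8·b + 1)
= −36·a + 72·b + 9 + 16·a² − 32·a·b − 4·a + 28·a·b − 56·b² − 7·b    [distributive law]
= −40·a + 65·b + 9 + 16·a² − 4·a·b − 56·b²    [combine like terms]

−40·a + 65·b + 9 + 16·a² − 4·a·b − 56·b²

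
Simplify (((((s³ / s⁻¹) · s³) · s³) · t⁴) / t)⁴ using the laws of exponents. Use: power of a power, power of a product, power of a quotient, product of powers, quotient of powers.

s⁴⁰t¹²

(((((s³ / s⁻¹) · s³) · s³) · t⁴) / t)⁴
= (((((s³ / s⁻¹) · s³) · s³) · t⁴)⁴) / (t⁴)    [power of a quotient]
= (((((s³ / s⁻¹) · s³) · s³)⁴) · ((t⁴)⁴)) / (t⁴)    [power of a product]
= (((((s³ / s⁻¹) · s³)⁴) · ((s³)⁴)) · ((t⁴)⁴)) / (t⁴)    [power of a product]
= (((((s³ / s⁻¹)⁴) · ((s³)⁴)) · ((s³)⁴)) · ((t⁴)⁴)) / (t⁴)    [power of a product]
= ((((((s³)⁴) / ((s⁻¹)⁴)) · ((s³)⁴)) · ((s³)⁴)) · ((t⁴)⁴)) / (t⁴)    [power of a quotient]
= ((((s¹² / ((s⁻¹)⁴)) · ((s³)⁴)) · ((s³)⁴)) · ((t⁴)⁴)) / (t⁴)    [power of a power]
= ((((s¹² / s⁻⁴) · ((s³)⁴)) · ((s³)⁴)) · ((t⁴)⁴)) / (t⁴)    [power of a power]
= (((s¹⁶ · ((s³)⁴)) · ((s³)⁴)) · ((t⁴)⁴)) / (t⁴)    [quotient of powers]
= (((s¹⁶ · s¹²) · ((s³)⁴)) · ((t⁴)⁴)) / (t⁴)    [power of a power]
= ((s²⁸ · ((s³)⁴)) · ((t⁴)⁴)) / (t⁴)    [product of powers]
= ((s²⁸ · s¹²) · ((t⁴)⁴)) / (t⁴)    [power of a power]
= (s⁴⁰ · ((t⁴)⁴)) / (t⁴)    [product of powers]
= (s⁴⁰ · t¹⁶) / (t⁴)    [power of a power]
= s⁴⁰t¹²    [quotient of powers]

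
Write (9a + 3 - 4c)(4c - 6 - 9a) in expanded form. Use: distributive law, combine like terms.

(9a + 3 - 4c)(4c - 6 - 9a)
= 36ac - 54a - 81a^2 + 12c - 18 - 27a - 16c^2 + 24c + 36ac    [distributive law]
= 72ac - 81a - 81a^2 + 36c - 18 - 16c^2    [combine like terms]

72ac - 81a - 81a^2 + 36c - 18 - 16c^2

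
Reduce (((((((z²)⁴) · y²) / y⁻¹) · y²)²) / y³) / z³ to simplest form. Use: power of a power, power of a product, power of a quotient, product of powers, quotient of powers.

y⁷z¹³

(((((((z²)⁴) · y²) / y⁻¹) · y²)²) / y³) / z³
= (((((((z²)⁴) · y²) / y⁻¹)²) · ((y²)²)) / y³) / z³    [power of a product]
= (((((((z²)⁴) · y²)²) / ((y⁻¹)²)) · ((y²)²)) / y³) / z³    [power of a quotient]
= (((((((z²)⁴)²) · ((y²)²)) / ((y⁻¹)²)) · ((y²)²)) / y³) / z³    [power of a product]
= ((((((z²)⁸) · ((y²)²)) / ((y⁻¹)²)) · ((y²)²)) / y³) / z³    [power of a power]
= ((((z¹⁶ · ((y²)²)) / ((y⁻¹)²)) · ((y²)²)) / y³) / z³    [power of a power]
= ((((z¹⁶ · y⁴) / ((y⁻¹)²)) · ((y²)²)) / y³) / z³    [power of a power]
= ((((z¹⁶ · y⁴) / y⁻²) · ((y²)²)) / y³) / z³    [power of a power]
= ((((z¹⁶ · y⁴) / y⁻²) · y⁴) / y³) / z³    [power of a power]
= y⁷z¹³    [quotient of powers; product of powers]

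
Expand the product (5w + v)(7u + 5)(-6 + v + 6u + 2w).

-60uw + 49uvw + 210u^2w + 70uw^2 - 150w + 35vw + 50w^2 - 12uv + 7uv^2 + 42u^2v - 30v + 5v^2

(5w + v)(7u + 5)(-6 + v + 6u + 2w)
= (35uw + 25w + 7uv + 5v)(-6 + v + 6u + 2w)    [distributive law]
= -210uw + 35uvw + 210u^2w + 70uw^2 - 150w + 25vw + 150uw + 50w^2 - 42uv + 7uv^2 + 42u^2v + 14uvw - 30v + 5v^2 + 30uv + 10vw    [distributive law]
= -60uw + 49uvw + 210u^2w + 70uw^2 - 150w + 35vw + 50w^2 - 12uv + 7uv^2 + 42u^2v - 30v + 5v^2    [combine like terms]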